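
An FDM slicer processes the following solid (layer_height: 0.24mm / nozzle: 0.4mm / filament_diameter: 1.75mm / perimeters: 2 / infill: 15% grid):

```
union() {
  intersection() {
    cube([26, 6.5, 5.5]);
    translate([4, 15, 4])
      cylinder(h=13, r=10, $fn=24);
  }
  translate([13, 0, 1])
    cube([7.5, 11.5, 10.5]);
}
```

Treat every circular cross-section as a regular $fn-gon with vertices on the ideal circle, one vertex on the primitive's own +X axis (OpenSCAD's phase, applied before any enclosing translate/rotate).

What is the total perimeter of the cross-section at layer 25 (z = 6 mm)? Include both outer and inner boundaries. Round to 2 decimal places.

At z = 6 mm: the cube is not intersected at this z (z outside [0, 5.5]); the r=10 cylinder at (4, 15) gives a regular 24-gon of circumradius 10 (constant along its height) (perimeter = 2·24·10.000·sin(180°/24) = 62.65 mm); After intersecting: at least one operand is absent at this height, so nothing remains; the 7.5×11.5 cube at (13, 0) contributes its full rectangle (perimeter 38.00 mm); Combining (union): only the 7.5×11.5 cube at (13, 0) is present, so the union is just that shape — boundary = 38.00 mm. Overall, the cross-section is a single solid region. Total boundary length (outer) = 38.00 mm.

38.00 mm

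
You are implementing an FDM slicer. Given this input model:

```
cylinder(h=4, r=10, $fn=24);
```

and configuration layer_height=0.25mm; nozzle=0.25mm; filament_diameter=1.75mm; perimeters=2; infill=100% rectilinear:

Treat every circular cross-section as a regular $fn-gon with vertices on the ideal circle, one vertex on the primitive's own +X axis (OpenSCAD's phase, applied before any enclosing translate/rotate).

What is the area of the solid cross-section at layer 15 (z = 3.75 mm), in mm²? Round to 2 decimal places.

At z = 3.75 mm: the r=10 cylinder gives a regular 24-gon of circumradius 10 (constant along its height) (area = (24/2)·10.000²·sin(360°/24) = 310.58 mm²). Overall, the cross-section is a single solid region. Net area = 310.58 mm².

310.58 mm²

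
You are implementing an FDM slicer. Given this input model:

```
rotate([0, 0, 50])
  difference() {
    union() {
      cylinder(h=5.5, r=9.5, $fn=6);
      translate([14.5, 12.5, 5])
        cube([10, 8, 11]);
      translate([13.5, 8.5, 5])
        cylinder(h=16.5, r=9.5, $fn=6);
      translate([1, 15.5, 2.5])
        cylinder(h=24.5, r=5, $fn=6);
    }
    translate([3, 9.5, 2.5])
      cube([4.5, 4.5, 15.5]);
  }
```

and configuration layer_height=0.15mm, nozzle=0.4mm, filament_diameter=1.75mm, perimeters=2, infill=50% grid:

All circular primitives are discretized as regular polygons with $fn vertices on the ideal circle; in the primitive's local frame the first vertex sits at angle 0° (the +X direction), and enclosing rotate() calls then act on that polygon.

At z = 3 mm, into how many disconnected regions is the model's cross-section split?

At z = 3 mm: the r=9.5 cylinder contributes a regular 6-gon of circumradius 9.5; the cube at (14.5, 12.5) does not reach this height (z outside [5, 16]); the cylinder at (13.5, 8.5) is absent (z outside [5, 21.5]); the r=5 cylinder at (1, 15.5) contributes a regular 6-gon of circumradius 5; Combining (union): the 2 present regions are separate (no shared area or edge), so areas and boundary lengths simply add and each stays a separate island — 2 connected regions; the cube at (3, 9.5) (footprint 4.5×4.5) is included at this height; Taking the first minus the rest: starting from that combined region, the 4.5×4.5 cube at (3, 9.5) partially overlaps it — only the 3.73 mm² overlap (of its 20.25 mm²) is removed, clipping the outline — 2 connected regions; (rotated 50° about Z; rotation is an isometry so areas/perimeters/island counts are preserved). The result has 2 disconnected regions.

2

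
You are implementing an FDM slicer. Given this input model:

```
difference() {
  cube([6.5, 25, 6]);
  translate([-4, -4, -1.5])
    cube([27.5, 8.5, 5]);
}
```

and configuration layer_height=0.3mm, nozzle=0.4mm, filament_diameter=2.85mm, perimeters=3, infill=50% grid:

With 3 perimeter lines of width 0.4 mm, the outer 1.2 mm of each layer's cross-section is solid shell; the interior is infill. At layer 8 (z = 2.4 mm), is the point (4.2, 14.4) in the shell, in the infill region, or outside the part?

infill

At z = 2.4 mm: the 6.5×25 cube contributes its full rectangle; the cube at (-4, -4) is present — its section is the full 27.5×8.5 rectangle; Subtracting the remaining from the first: starting from the 6.5×25 cube, the 27.5×8.5 cube at (-4, -4) partially overlaps it — only the 29.25 mm² overlap (of its 233.75 mm²) is removed, clipping the outline — 1 connected region. Overall, the cross-section is a single solid region. The nearest boundary edge runs (6.50, 25.00)→(6.50, 4.50); distance from the point to it = 2.30 mm. The point is inside the cross-section and 2.30 mm from the nearest boundary — more than the 1.2 mm shell width (3 × 0.4), so it's in the infill interior.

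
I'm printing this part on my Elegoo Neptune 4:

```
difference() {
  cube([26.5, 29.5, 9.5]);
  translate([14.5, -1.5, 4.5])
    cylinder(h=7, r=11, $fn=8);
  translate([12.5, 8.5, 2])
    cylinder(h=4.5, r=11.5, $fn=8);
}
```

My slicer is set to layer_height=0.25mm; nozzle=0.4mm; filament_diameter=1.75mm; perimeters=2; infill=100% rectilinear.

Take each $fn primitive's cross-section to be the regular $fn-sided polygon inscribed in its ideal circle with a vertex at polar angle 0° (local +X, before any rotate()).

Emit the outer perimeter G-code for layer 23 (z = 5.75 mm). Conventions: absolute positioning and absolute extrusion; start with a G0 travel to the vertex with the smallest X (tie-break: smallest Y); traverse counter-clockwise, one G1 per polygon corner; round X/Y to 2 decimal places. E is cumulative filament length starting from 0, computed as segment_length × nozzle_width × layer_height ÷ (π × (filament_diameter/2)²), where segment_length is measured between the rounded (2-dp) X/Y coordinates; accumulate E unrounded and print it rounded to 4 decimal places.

At z = 5.75 mm: the cube (footprint 26.5×29.5) is included at this height; the r=11 cylinder at (14.5, -1.5) contributes a regular 8-gon of circumradius 11; the r=11.5 cylinder at (12.5, 8.5) contributes a regular 8-gon of circumradius 11.5; After the difference (first − rest): starting from the 26.5×29.5 cube, the r=11 cylinder at (14.5, -1.5) partially overlaps it — only the 139.05 mm² overlap (of its 342.24 mm²) is removed, clipping the outline; the r=11.5 cylinder at (12.5, 8.5) partially overlaps it — only the 225.33 mm² overlap (of its 374.06 mm²) is removed, clipping the outline — 1 connected region. The outline is a single polygon with 13 vertices. Extrusion per mm of travel: 0.4 × 0.25 / (π × 0.875²) = 0.041575. Accumulating E over each segment gives final E = 6.0219.

G0 X0.00 Y0.00 Z5.75
G1 X4.12 Y0.00 E0.1713
G1 X4.32 Y0.48 E0.1929
G1 X1.00 Y8.50 E0.5538
G1 X4.37 Y16.63 E0.9197
G1 X12.50 Y20.00 E1.2856
G1 X20.63 Y16.63 E1.6515
G1 X24.00 Y8.50 E2.0174
G1 X22.68 Y5.31 E2.1609
G1 X24.88 Y0.00 E2.3999
G1 X26.50 Y0.00 E2.4672
G1 X26.50 Y29.50 E3.6937
G1 X0.00 Y29.50 E4.7954
G1 X0.00 Y0.00 E6.0219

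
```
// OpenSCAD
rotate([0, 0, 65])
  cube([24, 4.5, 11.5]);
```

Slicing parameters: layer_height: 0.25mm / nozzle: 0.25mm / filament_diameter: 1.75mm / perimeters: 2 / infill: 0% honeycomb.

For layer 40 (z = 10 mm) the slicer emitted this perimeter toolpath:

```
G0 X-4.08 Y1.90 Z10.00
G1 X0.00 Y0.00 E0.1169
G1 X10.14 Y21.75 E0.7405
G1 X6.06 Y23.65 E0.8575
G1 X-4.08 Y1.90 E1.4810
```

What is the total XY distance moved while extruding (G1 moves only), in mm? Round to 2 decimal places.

Sum the Euclidean lengths of each G1 segment: total = 57.00 mm.

57.00 mm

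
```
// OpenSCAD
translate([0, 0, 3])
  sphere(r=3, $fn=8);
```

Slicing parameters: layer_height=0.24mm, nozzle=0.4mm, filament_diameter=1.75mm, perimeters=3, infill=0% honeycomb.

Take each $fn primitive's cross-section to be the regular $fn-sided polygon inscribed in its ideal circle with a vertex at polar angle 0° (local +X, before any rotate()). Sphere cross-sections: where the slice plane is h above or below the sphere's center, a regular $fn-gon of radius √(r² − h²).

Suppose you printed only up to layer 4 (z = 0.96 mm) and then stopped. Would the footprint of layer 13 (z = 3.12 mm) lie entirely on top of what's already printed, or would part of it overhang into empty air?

part overhangs

Compare the two slices. At z = 0.96: the r=3 sphere contributes a regular 8-gon of circumradius √(3²−2.04²) = 2.200 (area = (8/2)·2.200²·sin(360°/8) = 13.69 mm²). At z = 3.12: the sphere: section is a regular 8-gon, circumradius = √(r²−h²) = √(3²−0.12²) = 2.998 (area = (8/2)·2.998²·sin(360°/8) = 25.42 mm²). Checking containment: at z = 3.12 the cross-section extends beyond the z = 0.96 cross-section by about 11.73 mm².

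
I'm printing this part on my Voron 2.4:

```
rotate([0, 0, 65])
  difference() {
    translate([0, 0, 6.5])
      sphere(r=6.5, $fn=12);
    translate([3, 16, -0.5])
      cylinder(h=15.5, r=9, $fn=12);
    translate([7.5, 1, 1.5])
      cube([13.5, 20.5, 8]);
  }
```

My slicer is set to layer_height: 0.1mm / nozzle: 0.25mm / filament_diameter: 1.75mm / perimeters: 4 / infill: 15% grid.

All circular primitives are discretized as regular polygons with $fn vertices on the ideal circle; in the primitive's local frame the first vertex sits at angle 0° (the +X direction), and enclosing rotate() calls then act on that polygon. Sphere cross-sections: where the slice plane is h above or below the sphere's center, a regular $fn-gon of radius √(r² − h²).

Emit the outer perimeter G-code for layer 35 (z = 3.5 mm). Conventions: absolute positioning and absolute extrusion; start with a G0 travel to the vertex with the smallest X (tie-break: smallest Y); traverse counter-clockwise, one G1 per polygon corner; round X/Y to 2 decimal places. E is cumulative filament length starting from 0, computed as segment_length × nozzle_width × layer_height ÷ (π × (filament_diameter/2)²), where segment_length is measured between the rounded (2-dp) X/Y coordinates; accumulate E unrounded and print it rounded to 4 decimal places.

G0 X-5.74 Y-0.50 Z3.50
G1 X-4.72 Y-3.31 E0.0311
G1 X-2.44 Y-5.23 E0.0621
G1 X0.50 Y-5.74 E0.0931
G1 X3.31 Y-4.72 E0.1241
G1 X5.23 Y-2.44 E0.1551
G1 X5.74 Y0.50 E0.1861
G1 X4.72 Y3.31 E0.2172
G1 X2.44 Y5.23 E0.2482
G1 X-0.50 Y5.74 E0.2792
G1 X-3.31 Y4.72 E0.3103
G1 X-5.23 Y2.44 E0.3413
G1 X-5.74 Y-0.50 E0.3723

At z = 3.5 mm: the sphere: section is a regular 12-gon, circumradius = √(r²−h²) = √(6.5²−3²) = 5.766; the cylinder at (3, 16): section is a regular 12-gon, circumradius r=9; the cube at (7.5, 1) is present — its section is the full 13.5×20.5 rectangle; Taking the first minus the rest: starting from the r=6.5 sphere, the r=9 cylinder at (3, 16) misses the remaining region (no effect); the 13.5×20.5 cube at (7.5, 1) misses the remaining region (no effect) — 1 connected region; (rotated 65° about Z; rotation is an isometry so areas/perimeters/island counts are preserved). The outline is a single polygon with 12 vertices. Extrusion per mm of travel: 0.25 × 0.1 / (π × 0.875²) = 0.010394. Accumulating E over each segment gives final E = 0.3723.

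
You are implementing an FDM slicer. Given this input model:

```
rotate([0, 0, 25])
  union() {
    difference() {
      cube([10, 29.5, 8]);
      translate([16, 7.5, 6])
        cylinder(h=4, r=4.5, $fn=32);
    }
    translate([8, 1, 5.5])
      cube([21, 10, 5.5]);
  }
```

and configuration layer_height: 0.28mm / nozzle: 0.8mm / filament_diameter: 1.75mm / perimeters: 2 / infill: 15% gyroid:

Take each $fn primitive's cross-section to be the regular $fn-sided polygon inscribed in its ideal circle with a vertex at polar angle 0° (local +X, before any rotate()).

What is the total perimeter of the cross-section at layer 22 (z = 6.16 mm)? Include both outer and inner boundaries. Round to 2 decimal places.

At z = 6.16 mm: the 10×29.5 cube contributes its full rectangle (perimeter 79.00 mm); the r=4.5 cylinder at (16, 7.5) gives a regular 32-gon of circumradius 4.5 (constant along its height) (perimeter = 2·32·4.500·sin(180°/32) = 28.23 mm); Subtracting the remaining from the first: starting from the 10×29.5 cube, the r=4.5 cylinder at (16, 7.5) misses the remaining region (no effect) — boundary = 79.00 mm; the 21×10 cube at (8, 1) contributes its full rectangle (perimeter 62.00 mm); Taking the union: the regions partially overlap (shared area 20.00 mm²), so the edge portions inside another operand are dropped and the merged outline is re-measured after clipping — boundary = 117.00 mm; (rotated 25° about Z; rotation is an isometry so areas/perimeters/island counts are preserved). Overall, the cross-section is a single solid region. Total boundary length (outer) = 117.00 mm.

117.00 mm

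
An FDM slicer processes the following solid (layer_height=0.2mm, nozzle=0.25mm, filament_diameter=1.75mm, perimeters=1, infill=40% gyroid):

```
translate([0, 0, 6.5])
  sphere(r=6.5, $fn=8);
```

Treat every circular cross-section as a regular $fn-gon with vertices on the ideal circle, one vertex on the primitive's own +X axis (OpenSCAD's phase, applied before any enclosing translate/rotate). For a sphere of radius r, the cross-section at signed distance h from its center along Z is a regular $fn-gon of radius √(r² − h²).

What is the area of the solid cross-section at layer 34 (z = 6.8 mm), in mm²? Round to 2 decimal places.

119.25 mm²

At z = 6.8 mm: the sphere: section is a regular 8-gon, circumradius = √(r²−h²) = √(6.5²−0.3²) = 6.493 (area = (8/2)·6.493²·sin(360°/8) = 119.25 mm²). Overall, the cross-section is a single solid region. Net area = 119.25 mm².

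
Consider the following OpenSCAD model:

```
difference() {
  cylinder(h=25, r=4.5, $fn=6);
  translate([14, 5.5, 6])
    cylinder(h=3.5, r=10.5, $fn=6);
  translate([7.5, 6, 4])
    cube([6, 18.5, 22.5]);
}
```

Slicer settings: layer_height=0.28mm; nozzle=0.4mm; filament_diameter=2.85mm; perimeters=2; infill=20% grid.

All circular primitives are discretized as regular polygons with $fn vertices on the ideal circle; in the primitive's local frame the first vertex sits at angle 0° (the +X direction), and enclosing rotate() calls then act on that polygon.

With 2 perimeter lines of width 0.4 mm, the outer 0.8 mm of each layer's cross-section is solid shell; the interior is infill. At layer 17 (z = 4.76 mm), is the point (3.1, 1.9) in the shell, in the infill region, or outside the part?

At z = 4.76 mm: the r=4.5 cylinder gives a regular 6-gon of circumradius 4.5 (constant along its height); the cylinder at (14, 5.5) does not reach this height (z outside [6, 9.5]); the cube at (7.5, 6) (footprint 6×18.5) is included at this height; Taking the first minus the rest: starting from the r=4.5 cylinder, the 6×18.5 cube at (7.5, 6) misses the remaining region (no effect) — 1 connected region. Overall, the cross-section is a single solid region. The nearest boundary edge runs (2.25, 3.90)→(4.50, 0.00); distance from the point to it = 0.26 mm. The point is inside the cross-section, 0.26 mm from the nearest boundary — within the 0.8 mm shell band (2 × 0.4).

shell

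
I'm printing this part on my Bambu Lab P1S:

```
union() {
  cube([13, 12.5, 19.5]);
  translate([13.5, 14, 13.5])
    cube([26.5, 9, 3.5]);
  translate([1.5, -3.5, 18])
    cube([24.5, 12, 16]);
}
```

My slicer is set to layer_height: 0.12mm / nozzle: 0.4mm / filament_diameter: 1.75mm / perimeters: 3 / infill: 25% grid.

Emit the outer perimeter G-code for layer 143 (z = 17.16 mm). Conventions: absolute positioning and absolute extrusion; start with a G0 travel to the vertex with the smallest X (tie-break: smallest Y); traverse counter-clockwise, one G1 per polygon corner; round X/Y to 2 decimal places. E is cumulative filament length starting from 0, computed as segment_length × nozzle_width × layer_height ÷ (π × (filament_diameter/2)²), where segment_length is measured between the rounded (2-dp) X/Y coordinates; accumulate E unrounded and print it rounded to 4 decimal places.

G0 X0.00 Y0.00 Z17.16
G1 X13.00 Y0.00 E0.2594
G1 X13.00 Y12.50 E0.5089
G1 X0.00 Y12.50 E0.7683
G1 X0.00 Y0.00 E1.0178

At z = 17.16 mm: the 13×12.5 cube contributes its full rectangle; the cube at (13.5, 14) does not reach this height (z outside [13.5, 17]); the cube at (1.5, -3.5) is not intersected at this z (z outside [18, 34]); Taking the union: only the 13×12.5 cube is present, so the union is just that shape — 1 connected region. The outline is a single polygon with 4 vertices. Extrusion per mm of travel: 0.4 × 0.12 / (π × 0.875²) = 0.019956. Accumulating E over each segment gives final E = 1.0178.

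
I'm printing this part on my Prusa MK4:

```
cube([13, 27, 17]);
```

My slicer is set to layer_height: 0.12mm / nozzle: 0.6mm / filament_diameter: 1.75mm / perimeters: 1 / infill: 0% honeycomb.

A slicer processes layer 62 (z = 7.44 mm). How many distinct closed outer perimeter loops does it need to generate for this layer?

At z = 7.44 mm: the 13×27 cube contributes its full rectangle. The result has 1 disconnected region.

1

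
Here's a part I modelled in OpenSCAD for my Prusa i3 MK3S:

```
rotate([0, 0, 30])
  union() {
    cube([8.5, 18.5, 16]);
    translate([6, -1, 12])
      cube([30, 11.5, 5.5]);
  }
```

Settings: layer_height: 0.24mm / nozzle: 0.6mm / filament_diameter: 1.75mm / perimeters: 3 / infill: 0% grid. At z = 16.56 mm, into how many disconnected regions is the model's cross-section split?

1

At z = 16.56 mm: the cube is not intersected at this z (z outside [0, 16]); the 30×11.5 cube at (6, -1) contributes its full rectangle; Taking the union: only the 30×11.5 cube at (6, -1) is present, so the union is just that shape — 1 connected region; (rotated 30° about Z; rotation is an isometry so areas/perimeters/island counts are preserved). The result has 1 disconnected region.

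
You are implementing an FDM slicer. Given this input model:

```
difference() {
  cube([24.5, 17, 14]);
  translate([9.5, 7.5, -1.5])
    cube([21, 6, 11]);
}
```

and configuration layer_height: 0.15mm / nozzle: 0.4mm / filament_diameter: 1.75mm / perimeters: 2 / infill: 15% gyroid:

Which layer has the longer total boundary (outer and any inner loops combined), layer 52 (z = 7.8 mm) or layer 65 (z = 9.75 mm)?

Layer 52 (z = 7.8): the 24.5×17 cube contributes its full rectangle (perimeter 83.00 mm); the cube at (9.5, 7.5) is present — its section is the full 21×6 rectangle (perimeter 54.00 mm); After the difference (first − rest): starting from the 24.5×17 cube, the 21×6 cube at (9.5, 7.5) partially overlaps it — only the 90.00 mm² overlap (of its 126.00 mm²) is removed, clipping the outline — boundary = 113.00 mm. So its perimeter = 113.00 mm. Layer 65 (z = 9.75): the 24.5×17 cube contributes its full rectangle (perimeter 83.00 mm); the cube at (9.5, 7.5) does not reach this height (z outside [-1.5, 9.5]); After the difference (first − rest): none of the subtracted shapes is present at this height, so the 24.5×17 cube is unchanged — boundary = 83.00 mm. So its perimeter = 83.00 mm. Layer 52 is larger (113.00 vs 83.00 mm).

layer 52 (z = 7.8 mm)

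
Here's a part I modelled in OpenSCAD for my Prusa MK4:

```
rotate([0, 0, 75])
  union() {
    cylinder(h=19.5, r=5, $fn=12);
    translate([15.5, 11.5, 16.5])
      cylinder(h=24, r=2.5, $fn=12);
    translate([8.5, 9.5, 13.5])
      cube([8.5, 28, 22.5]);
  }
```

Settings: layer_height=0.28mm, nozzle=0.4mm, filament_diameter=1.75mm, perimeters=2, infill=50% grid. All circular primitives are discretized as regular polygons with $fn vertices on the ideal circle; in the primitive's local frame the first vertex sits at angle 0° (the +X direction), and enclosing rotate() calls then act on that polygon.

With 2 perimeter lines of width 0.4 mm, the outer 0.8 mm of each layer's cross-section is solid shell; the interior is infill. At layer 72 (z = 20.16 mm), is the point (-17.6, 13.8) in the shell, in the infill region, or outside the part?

shell

At z = 20.16 mm: the cylinder is absent (z outside [0, 19.5]); the r=2.5 cylinder at (15.5, 11.5) contributes a regular 12-gon of circumradius 2.5; the cube at (8.5, 9.5) is present — its section is the full 8.5×28 rectangle; Taking the union: the regions partially overlap (shared area 15.37 mm²), so overlapping operands fuse into one piece — 1 connected region; (rotated 75° about Z; rotation is an isometry so areas/perimeters/island counts are preserved). Overall, the cross-section is a single solid region. Undo the 75° rotation: the query point maps to (8.775, 20.572) in the un-rotated model frame. The nearest boundary edge runs (8.50, 9.50)→(8.50, 37.50); distance from the point to it = 0.27 mm. The point is inside the cross-section, 0.27 mm from the nearest boundary — within the 0.8 mm shell band (2 × 0.4).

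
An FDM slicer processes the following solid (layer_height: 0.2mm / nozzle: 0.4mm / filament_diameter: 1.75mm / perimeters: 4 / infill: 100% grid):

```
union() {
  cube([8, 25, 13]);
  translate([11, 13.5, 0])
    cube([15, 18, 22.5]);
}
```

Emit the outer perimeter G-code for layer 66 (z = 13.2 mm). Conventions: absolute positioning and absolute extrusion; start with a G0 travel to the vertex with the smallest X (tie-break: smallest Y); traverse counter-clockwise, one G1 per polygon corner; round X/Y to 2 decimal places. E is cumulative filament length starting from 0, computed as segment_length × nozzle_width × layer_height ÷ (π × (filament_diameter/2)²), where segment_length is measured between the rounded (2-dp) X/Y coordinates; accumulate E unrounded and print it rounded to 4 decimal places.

G0 X11.00 Y13.50 Z13.20
G1 X26.00 Y13.50 E0.4989
G1 X26.00 Y31.50 E1.0976
G1 X11.00 Y31.50 E1.5965
G1 X11.00 Y13.50 E2.1952

At z = 13.2 mm: the cube does not reach this height (z outside [0, 13]); the cube at (11, 13.5) (footprint 15×18) is included at this height; Taking the union: only the 15×18 cube at (11, 13.5) is present, so the union is just that shape — 1 connected region. The outline is a single polygon with 4 vertices. Extrusion per mm of travel: 0.4 × 0.2 / (π × 0.875²) = 0.033260. Accumulating E over each segment gives final E = 2.1952.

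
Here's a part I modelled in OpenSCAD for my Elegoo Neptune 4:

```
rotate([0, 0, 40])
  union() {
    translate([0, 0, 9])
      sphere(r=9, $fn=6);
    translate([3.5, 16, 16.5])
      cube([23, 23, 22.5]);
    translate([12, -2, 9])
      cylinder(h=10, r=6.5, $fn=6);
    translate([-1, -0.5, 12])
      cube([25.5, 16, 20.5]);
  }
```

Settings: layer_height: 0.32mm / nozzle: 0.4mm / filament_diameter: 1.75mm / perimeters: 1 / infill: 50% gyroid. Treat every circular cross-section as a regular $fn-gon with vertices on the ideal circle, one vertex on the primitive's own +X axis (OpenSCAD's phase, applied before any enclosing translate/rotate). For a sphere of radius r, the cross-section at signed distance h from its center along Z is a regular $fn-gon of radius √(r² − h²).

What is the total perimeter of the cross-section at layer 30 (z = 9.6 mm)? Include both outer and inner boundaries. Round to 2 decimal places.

At z = 9.6 mm: the r=9 sphere contributes a regular 6-gon of circumradius √(9²−0.6²) = 8.980 (perimeter = 2·6·8.980·sin(180°/6) = 53.88 mm); the cube at (3.5, 16) is absent (z outside [16.5, 39]); the r=6.5 cylinder at (12, -2) gives a regular 6-gon of circumradius 6.5 (constant along its height) (perimeter = 2·6·6.500·sin(180°/6) = 39.00 mm); the cube at (-1, -0.5) is not intersected at this z (z outside [12, 32.5]); Merging all regions: the regions partially overlap (shared area 9.33 mm²), so the edge portions inside another operand are dropped and the merged outline is re-measured after clipping — boundary = 78.96 mm; (whole slice rotated 40° about Z — lengths, areas and connectivity unchanged). Overall, the cross-section is a single solid region. Total boundary length (outer) = 78.96 mm.

78.96 mm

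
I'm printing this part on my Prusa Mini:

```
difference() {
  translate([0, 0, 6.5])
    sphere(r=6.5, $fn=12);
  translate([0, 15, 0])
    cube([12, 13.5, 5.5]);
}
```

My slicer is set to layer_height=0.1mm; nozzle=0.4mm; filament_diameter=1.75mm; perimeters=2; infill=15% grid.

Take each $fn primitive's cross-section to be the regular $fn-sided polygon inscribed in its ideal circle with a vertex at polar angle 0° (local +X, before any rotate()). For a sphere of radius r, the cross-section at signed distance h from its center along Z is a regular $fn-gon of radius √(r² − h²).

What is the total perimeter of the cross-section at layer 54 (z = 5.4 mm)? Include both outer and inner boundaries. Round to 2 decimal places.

39.79 mm

At z = 5.4 mm: the sphere: section is a regular 12-gon, circumradius = √(r²−h²) = √(6.5²−1.1²) = 6.406 (perimeter = 2·12·6.406·sin(180°/12) = 39.79 mm); the 12×13.5 cube at (0, 15) contributes its full rectangle (perimeter 51.00 mm); After the difference (first − rest): starting from the r=6.5 sphere, the 12×13.5 cube at (0, 15) misses the remaining region (no effect) — boundary = 39.79 mm. Overall, the cross-section is a single solid region. Total boundary length (outer) = 39.79 mm.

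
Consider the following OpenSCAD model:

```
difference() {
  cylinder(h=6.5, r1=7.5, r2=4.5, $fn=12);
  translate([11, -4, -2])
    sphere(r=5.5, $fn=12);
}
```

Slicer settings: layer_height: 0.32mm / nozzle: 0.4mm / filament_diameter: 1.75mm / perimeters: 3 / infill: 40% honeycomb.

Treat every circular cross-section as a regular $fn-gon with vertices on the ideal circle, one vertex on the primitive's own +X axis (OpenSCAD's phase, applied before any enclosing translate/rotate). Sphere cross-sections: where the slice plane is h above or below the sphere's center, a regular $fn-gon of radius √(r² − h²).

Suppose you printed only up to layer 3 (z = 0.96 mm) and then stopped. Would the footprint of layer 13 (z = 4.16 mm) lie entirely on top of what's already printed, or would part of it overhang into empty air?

entirely on top

Compare the two slices. At z = 0.96: the cone (r1=7.5→r2=4.5) has section circumradius 7.057 here — a regular 12-gon (area = (12/2)·7.057²·sin(360°/12) = 149.40 mm²); the r=5.5 sphere at (11, -4) contributes a regular 12-gon of circumradius √(5.5²−2.96²) = 4.636 (area = (12/2)·4.636²·sin(360°/12) = 64.47 mm²); Taking the first minus the rest: starting from the cone (149.40 mm²), the r=5.5 sphere at (11, -4) misses the remaining region (no effect) — area = 149.40 mm². At z = 4.16: the cone (r1=7.5→r2=4.5) has section circumradius 5.580 here — a regular 12-gon (area = (12/2)·5.580²·sin(360°/12) = 93.41 mm²); the sphere at (11, -4) is not intersected at this z (|z−center|=6.160 > r=5.5); Subtracting the remaining from the first: none of the subtracted shapes is present at this height, so the cone is unchanged — area = 93.41 mm². Checking containment: the cross-section at z = 4.16 is a subset of the cross-section at z = 0.96.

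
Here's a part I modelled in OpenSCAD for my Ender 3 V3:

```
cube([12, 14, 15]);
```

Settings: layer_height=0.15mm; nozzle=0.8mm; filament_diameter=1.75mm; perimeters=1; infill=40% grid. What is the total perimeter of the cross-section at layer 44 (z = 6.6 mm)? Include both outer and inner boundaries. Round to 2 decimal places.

At z = 6.6 mm: the cube (footprint 12×14) is included at this height (perimeter 52.00 mm). Overall, the cross-section is a single solid region. Total boundary length (outer) = 52.00 mm.

52.00 mm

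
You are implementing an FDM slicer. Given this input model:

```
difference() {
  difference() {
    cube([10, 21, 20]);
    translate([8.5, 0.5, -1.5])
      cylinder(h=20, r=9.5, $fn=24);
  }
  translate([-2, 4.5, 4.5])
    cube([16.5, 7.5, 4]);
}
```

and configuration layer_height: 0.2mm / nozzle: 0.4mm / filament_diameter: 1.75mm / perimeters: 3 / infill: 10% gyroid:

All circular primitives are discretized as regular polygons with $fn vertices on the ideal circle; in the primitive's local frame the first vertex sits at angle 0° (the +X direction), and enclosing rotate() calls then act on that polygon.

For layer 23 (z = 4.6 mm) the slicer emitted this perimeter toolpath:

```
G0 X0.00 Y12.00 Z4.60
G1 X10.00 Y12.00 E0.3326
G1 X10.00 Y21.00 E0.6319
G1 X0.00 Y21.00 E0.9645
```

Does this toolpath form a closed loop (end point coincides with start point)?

Start point (G0): (0.00, 12.00). End point (last G1): the path does not return to the start — open.

no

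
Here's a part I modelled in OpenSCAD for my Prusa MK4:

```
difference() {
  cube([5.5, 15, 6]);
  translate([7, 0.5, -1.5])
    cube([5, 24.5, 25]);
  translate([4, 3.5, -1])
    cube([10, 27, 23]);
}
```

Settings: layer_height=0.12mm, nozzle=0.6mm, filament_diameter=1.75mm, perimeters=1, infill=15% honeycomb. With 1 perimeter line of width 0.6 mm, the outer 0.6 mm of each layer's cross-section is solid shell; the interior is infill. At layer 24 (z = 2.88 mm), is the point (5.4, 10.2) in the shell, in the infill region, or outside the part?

outside

At z = 2.88 mm: the cube is present — its section is the full 5.5×15 rectangle; the cube at (7, 0.5) is present — its section is the full 5×24.5 rectangle; the cube at (4, 3.5) (footprint 10×27) is included at this height; Subtracting the remaining from the first: starting from the 5.5×15 cube, the 5×24.5 cube at (7, 0.5) misses the remaining region (no effect); the 10×27 cube at (4, 3.5) partially overlaps it — only the 17.25 mm² overlap (of its 270.00 mm²) is removed, clipping the outline — 1 connected region. Overall, the cross-section is a single solid region. The nearest boundary edge runs (4.00, 15.00)→(4.00, 3.50); distance from the point to it = 1.40 mm. The point is not inside any of the regions above, so it lies outside the cross-section (1.40 mm from the nearest boundary).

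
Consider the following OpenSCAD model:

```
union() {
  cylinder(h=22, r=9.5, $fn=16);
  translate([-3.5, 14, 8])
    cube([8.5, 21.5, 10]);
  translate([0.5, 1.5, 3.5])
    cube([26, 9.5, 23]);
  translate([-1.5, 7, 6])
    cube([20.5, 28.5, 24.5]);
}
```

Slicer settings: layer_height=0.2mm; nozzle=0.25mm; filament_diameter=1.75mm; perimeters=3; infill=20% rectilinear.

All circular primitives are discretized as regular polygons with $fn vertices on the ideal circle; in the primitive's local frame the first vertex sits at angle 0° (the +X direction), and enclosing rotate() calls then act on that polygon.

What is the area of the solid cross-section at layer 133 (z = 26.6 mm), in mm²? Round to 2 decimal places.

584.25 mm²

At z = 26.6 mm: the cylinder is absent (z outside [0, 22]); the cube at (-3.5, 14) does not reach this height (z outside [8, 18]); the cube at (0.5, 1.5) is absent (z outside [3.5, 26.5]); the cube at (-1.5, 7) (footprint 20.5×28.5) is included at this height (area 584.25 mm²); Merging all regions: only the 20.5×28.5 cube at (-1.5, 7) is present, so the union is just that shape — area = 584.25 mm². Overall, the cross-section is a single solid region. Net area = 584.25 mm².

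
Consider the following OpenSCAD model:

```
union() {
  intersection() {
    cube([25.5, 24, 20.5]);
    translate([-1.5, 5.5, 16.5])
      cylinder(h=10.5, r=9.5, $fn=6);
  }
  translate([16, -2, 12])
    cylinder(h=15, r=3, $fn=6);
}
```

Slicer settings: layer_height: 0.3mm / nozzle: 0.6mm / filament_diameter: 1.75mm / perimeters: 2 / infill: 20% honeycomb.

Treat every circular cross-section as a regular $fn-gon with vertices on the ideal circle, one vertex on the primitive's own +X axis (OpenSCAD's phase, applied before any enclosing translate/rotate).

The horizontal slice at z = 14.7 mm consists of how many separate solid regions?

At z = 14.7 mm: the cube is present — its section is the full 25.5×24 rectangle; the cylinder at (-1.5, 5.5) is not intersected at this z (z outside [16.5, 27]); Taking the intersection: at least one operand is absent at this height, so nothing remains; the r=3 cylinder at (16, -2) contributes a regular 6-gon of circumradius 3; Combining (union): only the r=3 cylinder at (16, -2) is present, so the union is just that shape — 1 connected region. The result has 1 disconnected region.

1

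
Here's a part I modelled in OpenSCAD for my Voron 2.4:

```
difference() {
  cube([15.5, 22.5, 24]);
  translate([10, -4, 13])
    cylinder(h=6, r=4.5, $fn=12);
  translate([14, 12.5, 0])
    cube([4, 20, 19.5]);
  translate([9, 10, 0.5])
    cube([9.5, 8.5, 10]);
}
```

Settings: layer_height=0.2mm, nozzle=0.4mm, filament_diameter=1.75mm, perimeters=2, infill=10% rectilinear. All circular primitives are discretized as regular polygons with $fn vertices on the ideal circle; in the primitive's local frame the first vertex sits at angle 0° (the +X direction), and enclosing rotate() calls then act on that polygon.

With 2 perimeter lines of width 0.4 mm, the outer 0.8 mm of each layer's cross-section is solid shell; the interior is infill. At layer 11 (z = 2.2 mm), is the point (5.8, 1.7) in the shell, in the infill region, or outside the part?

At z = 2.2 mm: the cube (footprint 15.5×22.5) is included at this height; the cylinder at (10, -4) is absent (z outside [13, 19]); the cube at (14, 12.5) is present — its section is the full 4×20 rectangle; the cube at (9, 10) (footprint 9.5×8.5) is included at this height; Taking the first minus the rest: starting from the 15.5×22.5 cube, the 4×20 cube at (14, 12.5) partially overlaps it — only the 15.00 mm² overlap (of its 80.00 mm²) is removed, clipping the outline; the 9.5×8.5 cube at (9, 10) partially overlaps it — only the 46.25 mm² overlap (of its 80.75 mm²) is removed, clipping the outline — 1 connected region. Overall, the cross-section is a single solid region. The nearest boundary edge runs (15.50, 0.00)→(0.00, 0.00); distance from the point to it = 1.70 mm. The point is inside the cross-section and 1.70 mm from the nearest boundary — more than the 0.8 mm shell width (2 × 0.4), so it's in the infill interior.

infill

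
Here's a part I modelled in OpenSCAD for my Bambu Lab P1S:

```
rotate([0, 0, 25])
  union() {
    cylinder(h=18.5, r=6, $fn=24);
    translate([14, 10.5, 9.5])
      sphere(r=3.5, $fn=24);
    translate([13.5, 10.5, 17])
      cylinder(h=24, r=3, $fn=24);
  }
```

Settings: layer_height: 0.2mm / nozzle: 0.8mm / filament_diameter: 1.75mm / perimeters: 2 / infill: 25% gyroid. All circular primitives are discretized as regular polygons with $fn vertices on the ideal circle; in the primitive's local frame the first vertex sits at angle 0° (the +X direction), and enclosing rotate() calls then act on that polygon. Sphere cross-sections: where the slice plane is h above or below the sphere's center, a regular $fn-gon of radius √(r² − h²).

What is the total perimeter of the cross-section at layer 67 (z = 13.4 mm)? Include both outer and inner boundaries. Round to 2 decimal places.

At z = 13.4 mm: the r=6 cylinder contributes a regular 24-gon of circumradius 6 (perimeter = 2·24·6.000·sin(180°/24) = 37.59 mm); the sphere at (14, 10.5) does not reach this height (|z−center|=3.900 > r=3.5); the cylinder at (13.5, 10.5) does not reach this height (z outside [17, 41]); Merging all regions: only the r=6 cylinder is present, so the union is just that shape — boundary = 37.59 mm; (rotated 25° about Z; rotation is an isometry so areas/perimeters/island counts are preserved). Overall, the cross-section is a single solid region. Total boundary length (outer) = 37.59 mm.

37.59 mm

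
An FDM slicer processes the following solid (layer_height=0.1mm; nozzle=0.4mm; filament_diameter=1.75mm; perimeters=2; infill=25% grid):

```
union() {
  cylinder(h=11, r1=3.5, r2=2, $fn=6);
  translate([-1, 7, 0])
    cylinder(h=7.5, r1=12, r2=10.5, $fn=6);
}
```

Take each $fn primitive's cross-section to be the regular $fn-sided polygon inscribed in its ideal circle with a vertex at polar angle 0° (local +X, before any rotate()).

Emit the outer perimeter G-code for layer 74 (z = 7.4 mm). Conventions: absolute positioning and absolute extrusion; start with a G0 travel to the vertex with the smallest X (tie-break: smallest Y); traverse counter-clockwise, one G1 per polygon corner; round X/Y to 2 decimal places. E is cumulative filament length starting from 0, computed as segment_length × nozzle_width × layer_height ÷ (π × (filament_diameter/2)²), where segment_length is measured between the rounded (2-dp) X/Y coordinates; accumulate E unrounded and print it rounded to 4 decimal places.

G0 X-11.52 Y7.00 Z7.40
G1 X-6.26 Y-2.11 E0.1749
G1 X-1.27 Y-2.11 E0.2579
G1 X-1.25 Y-2.16 E0.2588
G1 X1.25 Y-2.16 E0.3004
G1 X1.27 Y-2.11 E0.3013
G1 X4.26 Y-2.11 E0.3510
G1 X9.52 Y7.00 E0.5260
G1 X4.26 Y16.11 E0.7009
G1 X-6.26 Y16.11 E0.8758
G1 X-11.52 Y7.00 E1.0508

At z = 7.4 mm: the cone: at t=0.673 of its height the radius interpolates to r₁+(r₂−r₁)t = 2.491, giving a regular 6-gon of that circumradius; the cone at (-1, 7): at t=0.987 of its height the radius interpolates to r₁+(r₂−r₁)t = 10.520, giving a regular 6-gon of that circumradius; Combining (union): the regions partially overlap (shared area 16.00 mm²), so overlapping operands fuse into one piece — 1 connected region. The outline is a single polygon with 10 vertices. Extrusion per mm of travel: 0.4 × 0.1 / (π × 0.875²) = 0.016630. Accumulating E over each segment gives final E = 1.0508.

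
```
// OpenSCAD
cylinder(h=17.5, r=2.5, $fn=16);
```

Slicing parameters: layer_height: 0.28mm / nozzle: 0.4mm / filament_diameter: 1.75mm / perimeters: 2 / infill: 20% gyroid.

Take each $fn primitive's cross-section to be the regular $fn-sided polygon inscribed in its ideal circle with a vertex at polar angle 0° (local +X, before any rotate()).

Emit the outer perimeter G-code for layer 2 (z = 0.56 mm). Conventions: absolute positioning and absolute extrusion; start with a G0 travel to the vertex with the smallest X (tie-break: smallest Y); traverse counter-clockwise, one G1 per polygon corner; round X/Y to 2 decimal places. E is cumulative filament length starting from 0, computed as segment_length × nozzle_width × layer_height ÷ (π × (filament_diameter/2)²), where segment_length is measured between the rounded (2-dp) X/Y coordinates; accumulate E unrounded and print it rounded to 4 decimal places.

At z = 0.56 mm: the cylinder: section is a regular 16-gon, circumradius r=2.5. The outline is a single polygon with 16 vertices. Extrusion per mm of travel: 0.4 × 0.28 / (π × 0.875²) = 0.046564. Accumulating E over each segment gives final E = 0.7272.

G0 X-2.50 Y0.00 Z0.56
G1 X-2.31 Y-0.96 E0.0456
G1 X-1.77 Y-1.77 E0.0909
G1 X-0.96 Y-2.31 E0.1362
G1 X0.00 Y-2.50 E0.1818
G1 X0.96 Y-2.31 E0.2274
G1 X1.77 Y-1.77 E0.2727
G1 X2.31 Y-0.96 E0.3180
G1 X2.50 Y0.00 E0.3636
G1 X2.31 Y0.96 E0.4092
G1 X1.77 Y1.77 E0.4545
G1 X0.96 Y2.31 E0.4998
G1 X0.00 Y2.50 E0.5454
G1 X-0.96 Y2.31 E0.5910
G1 X-1.77 Y1.77 E0.6363
G1 X-2.31 Y0.96 E0.6816
G1 X-2.50 Y0.00 E0.7272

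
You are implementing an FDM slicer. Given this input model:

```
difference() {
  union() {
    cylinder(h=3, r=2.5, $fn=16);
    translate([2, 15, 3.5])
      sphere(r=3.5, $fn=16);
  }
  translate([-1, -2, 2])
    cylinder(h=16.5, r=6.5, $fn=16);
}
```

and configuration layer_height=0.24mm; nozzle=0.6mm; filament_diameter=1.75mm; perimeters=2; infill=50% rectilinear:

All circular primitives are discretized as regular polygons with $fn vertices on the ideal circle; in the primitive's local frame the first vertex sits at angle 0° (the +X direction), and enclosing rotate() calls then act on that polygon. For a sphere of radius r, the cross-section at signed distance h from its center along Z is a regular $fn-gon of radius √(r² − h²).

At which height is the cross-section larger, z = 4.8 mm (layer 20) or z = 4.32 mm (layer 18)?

Layer 20 (z = 4.8): the cylinder does not reach this height (z outside [0, 3]); the sphere at (2, 15): section is a regular 16-gon, circumradius = √(r²−h²) = √(3.5²−1.3²) = 3.250 (area = (16/2)·3.250²·sin(360°/16) = 32.33 mm²); Merging all regions: only the r=3.5 sphere at (2, 15) is present, so the union is just that shape — area = 32.33 mm²; the r=6.5 cylinder at (-1, -2) contributes a regular 16-gon of circumradius 6.5 (area = (16/2)·6.500²·sin(360°/16) = 129.35 mm²); Taking the first minus the rest: starting from that combined region (32.33 mm²), the r=6.5 cylinder at (-1, -2) misses the remaining region (no effect) — area = 32.33 mm². So its area = 32.33 mm². Layer 18 (z = 4.32): the cylinder is absent (z outside [0, 3]); the r=3.5 sphere at (2, 15) slices to a regular 16-gon of circumradius 3.403 (√(r²−h²) with h=0.82 from center) (area = (16/2)·3.403²·sin(360°/16) = 35.44 mm²); Merging all regions: only the r=3.5 sphere at (2, 15) is present, so the union is just that shape — area = 35.44 mm²; the r=6.5 cylinder at (-1, -2) contributes a regular 16-gon of circumradius 6.5 (area = (16/2)·6.500²·sin(360°/16) = 129.35 mm²); After the difference (first − rest): starting from the result so far (35.44 mm²), the r=6.5 cylinder at (-1, -2) misses the remaining region (no effect) — area = 35.44 mm². So its area = 35.44 mm². Layer 18 is larger (35.44 vs 32.33 mm²).

layer 18 (z = 4.32 mm)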